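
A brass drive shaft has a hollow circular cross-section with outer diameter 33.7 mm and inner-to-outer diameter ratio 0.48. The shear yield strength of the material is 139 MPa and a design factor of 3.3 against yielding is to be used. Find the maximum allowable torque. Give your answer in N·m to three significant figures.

T_allow = 300 N·m

τ_allow = 139/3.3 = 42.12 MPa.
For a hollow shaft T_allow = τ_allow·πd_o³(1−k⁴)/16 with 1−k⁴ = 0.9469, so πd_o³(1−k⁴)/16 = 7116 mm³.
T_allow = 42.12×7116 = 299700 N·mm = 299.7 N·m.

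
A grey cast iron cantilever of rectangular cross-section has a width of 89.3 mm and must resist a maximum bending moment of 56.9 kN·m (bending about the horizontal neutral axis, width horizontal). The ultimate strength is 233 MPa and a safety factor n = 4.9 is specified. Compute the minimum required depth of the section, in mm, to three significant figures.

h = 284 mm

σ_allow = 233/4.9 = 47.55 MPa.
For a rectangular section σ = 6M/(bh²), so h² = 6M/(b σ_allow) = 6×5.6900×10^7/(89.3×47.55) = 80400 mm².
h = 283.5 mm.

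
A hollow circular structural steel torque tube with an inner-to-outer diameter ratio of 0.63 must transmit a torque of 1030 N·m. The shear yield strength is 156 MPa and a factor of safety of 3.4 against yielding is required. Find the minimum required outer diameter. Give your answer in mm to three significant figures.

d_o = 51.4 mm

τ_allow = 156/3.4 = 45.88 MPa.
For a hollow shaft τ = 16T/[πd_o³(1−k⁴)] with k = 0.63, so 1−k⁴ = 0.8425.
d_o³ = 16T/[π τ_allow (1−k⁴)] = 16×1030000/(π×45.88×0.8425) = 135700 mm³.
d_o = 51.39 mm.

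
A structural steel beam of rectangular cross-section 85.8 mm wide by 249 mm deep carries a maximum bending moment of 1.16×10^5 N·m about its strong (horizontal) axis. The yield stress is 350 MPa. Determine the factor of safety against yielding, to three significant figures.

n = 2.68

Section modulus S = bh²/6 = 85.8×249²/6 = 886600 mm³.
σ = M/S = 1.1600×10^8/886600 = 130.8 MPa.
n = 350/130.8 = 2.675.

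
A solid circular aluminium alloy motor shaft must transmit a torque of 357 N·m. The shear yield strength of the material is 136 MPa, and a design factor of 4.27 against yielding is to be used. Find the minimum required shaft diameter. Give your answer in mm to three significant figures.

d = 38.5 mm

Allowable shear stress τ_allow = 136/4.27 = 31.85 MPa.
For a solid shaft τ = 16T/(πd³), so d³ = 16T/(π τ_allow) = 16×357000/(π×31.85) = 57090 mm³.
d = (57090)^(1/3) = 38.50 mm.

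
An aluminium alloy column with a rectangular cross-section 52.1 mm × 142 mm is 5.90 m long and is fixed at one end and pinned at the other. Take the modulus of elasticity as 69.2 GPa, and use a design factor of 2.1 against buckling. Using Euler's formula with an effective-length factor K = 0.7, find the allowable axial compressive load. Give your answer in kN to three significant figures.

P_allow = 31.9 kN

Buckling occurs about the weak axis: I_min = h·b³/12 = 142×52.1³/12 = 1.673×10^6 mm⁴ (b = 52.1 mm is the smaller dimension).
Effective length L_e = KL = 0.7×5.90 m = 4130 mm.
Euler critical load P_cr = π²EI/L_e² = π²×69200×1.673×10^6/4130² = 67010 N.
P_allow = P_cr/n = 67010/2.1 = 31910 N.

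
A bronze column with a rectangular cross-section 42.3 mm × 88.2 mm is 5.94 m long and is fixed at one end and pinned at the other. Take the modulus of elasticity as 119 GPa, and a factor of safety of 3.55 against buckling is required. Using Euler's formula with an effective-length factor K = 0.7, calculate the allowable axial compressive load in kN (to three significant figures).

Buckling occurs about the weak axis: I_min = h·b³/12 = 88.2×42.3³/12 = 556300 mm⁴ (b = 42.3 mm is the smaller dimension).
Effective length L_e = KL = 0.7×5.94 m = 4158 mm.
Euler critical load P_cr = π²EI/L_e² = π²×119000×556300/4158² = 37790 N.
P_allow = P_cr/n = 37790/3.55 = 10650 N.

P_allow = 10.6 kN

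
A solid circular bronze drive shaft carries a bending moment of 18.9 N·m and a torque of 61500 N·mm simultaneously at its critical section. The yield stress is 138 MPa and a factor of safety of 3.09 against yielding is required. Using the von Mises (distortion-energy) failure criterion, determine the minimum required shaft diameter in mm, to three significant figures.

σ_allow = σ_y/n = 138/3.09 = 44.66 MPa.
For a solid shaft σ_b = 32M/(πd³) and τ = 16T/(πd³), so the von Mises stress is σ' = (16/πd³)·√(4M²+3T²).
√(4M²+3T²) = √(4×(18900)² + 3×(61500)²) = 113000 N·mm.
d³ = 16×113000/(π×44.66) = 12890 mm³.
d = 23.45 mm.

d = 23.4 mm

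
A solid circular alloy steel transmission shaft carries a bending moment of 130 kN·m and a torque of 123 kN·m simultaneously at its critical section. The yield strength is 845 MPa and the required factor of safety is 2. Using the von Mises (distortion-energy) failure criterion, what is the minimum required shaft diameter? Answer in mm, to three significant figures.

d = 159 mm

σ_allow = σ_y/n = 845/2 = 422.5 MPa.
For a solid shaft σ_b = 32M/(πd³) and τ = 16T/(πd³), so the von Mises stress is σ' = (16/πd³)·√(4M²+3T²).
√(4M²+3T²) = √(4×(1.300×10^8)² + 3×(1.230×10^8)²) = 3.361×10^8 N·mm.
d³ = 16×3.361×10^8/(π×422.5) = 4.052×10^6 mm³.
d = 159.4 mm.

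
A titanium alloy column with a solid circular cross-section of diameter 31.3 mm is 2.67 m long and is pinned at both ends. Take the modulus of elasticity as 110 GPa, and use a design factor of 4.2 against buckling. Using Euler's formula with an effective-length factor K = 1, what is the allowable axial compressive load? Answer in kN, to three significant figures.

P_allow = 1.71 kN

I = πd⁴/64 = π×31.3⁴/64 = 47110 mm⁴.
Effective length L_e = KL = 1×2.67 m = 2670 mm.
Euler critical load P_cr = π²EI/L_e² = π²×110000×47110/2670² = 7175 N.
P_allow = P_cr/n = 7175/4.2 = 1708 N.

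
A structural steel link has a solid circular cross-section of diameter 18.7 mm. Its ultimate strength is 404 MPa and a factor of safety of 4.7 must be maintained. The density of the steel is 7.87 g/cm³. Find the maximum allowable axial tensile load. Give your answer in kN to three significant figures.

σ_allow = 404/4.7 = 85.96 MPa.
A = πd²/4 = π×18.7²/4 = 274.6 mm².
F_allow = σ_allow × A = 85.96×274.6 = 23610 N.

F_allow = 23.6 kN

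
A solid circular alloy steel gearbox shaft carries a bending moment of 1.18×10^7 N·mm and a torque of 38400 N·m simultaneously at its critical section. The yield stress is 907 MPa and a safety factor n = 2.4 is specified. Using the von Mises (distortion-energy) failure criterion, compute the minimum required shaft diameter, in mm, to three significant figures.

σ_allow = σ_y/n = 907/2.4 = 377.9 MPa.
For a solid shaft σ_b = 32M/(πd³) and τ = 16T/(πd³), so the von Mises stress is σ' = (16/πd³)·√(4M²+3T²).
√(4M²+3T²) = √(4×(1.180×10^7)² + 3×(3.840×10^7)²) = 7.057×10^7 N·mm.
d³ = 16×7.057×10^7/(π×377.9) = 951100 mm³.
d = 98.34 mm.

d = 98.3 mm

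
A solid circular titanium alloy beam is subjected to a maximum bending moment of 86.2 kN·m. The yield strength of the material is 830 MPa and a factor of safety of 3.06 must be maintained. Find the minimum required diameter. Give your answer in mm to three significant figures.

σ_allow = 830/3.06 = 271.2 MPa.
For a solid circular section σ = 32M/(πd³), so d³ = 32M/(π σ_allow) = 32×8.6200×10^7/(π×271.2) = 3.237×10^6 mm³.
d = 147.9 mm.

d = 148 mm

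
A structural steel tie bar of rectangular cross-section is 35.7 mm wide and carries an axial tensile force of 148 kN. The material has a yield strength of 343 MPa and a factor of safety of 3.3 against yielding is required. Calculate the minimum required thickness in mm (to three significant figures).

t = 39.9 mm

σ_allow = 343/3.3 = 103.9 MPa.
Required area A = F/σ_allow = 148000/103.9 = 1424 mm².
t = A/w = 1424/35.7 = 39.89 mm.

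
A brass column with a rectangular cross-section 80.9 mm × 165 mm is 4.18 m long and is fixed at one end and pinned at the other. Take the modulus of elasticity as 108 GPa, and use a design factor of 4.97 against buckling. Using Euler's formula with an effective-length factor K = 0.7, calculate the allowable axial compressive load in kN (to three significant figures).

Buckling occurs about the weak axis: I_min = h·b³/12 = 165×80.9³/12 = 7.280×10^6 mm⁴ (b = 80.9 mm is the smaller dimension).
Effective length L_e = KL = 0.7×4.18 m = 2926 mm.
Euler critical load P_cr = π²EI/L_e² = π²×108000×7.280×10^6/2926² = 906400 N.
P_allow = P_cr/n = 906400/4.97 = 182400 N.

P_allow = 182 kN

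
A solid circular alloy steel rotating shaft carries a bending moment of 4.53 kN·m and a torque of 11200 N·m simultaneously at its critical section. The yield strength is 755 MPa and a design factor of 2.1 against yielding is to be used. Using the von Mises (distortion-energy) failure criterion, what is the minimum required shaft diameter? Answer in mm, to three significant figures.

σ_allow = σ_y/n = 755/2.1 = 359.5 MPa.
For a solid shaft σ_b = 32M/(πd³) and τ = 16T/(πd³), so the von Mises stress is σ' = (16/πd³)·√(4M²+3T²).
√(4M²+3T²) = √(4×(4.530×10^6)² + 3×(1.120×10^7)²) = 2.141×10^7 N·mm.
d³ = 16×2.141×10^7/(π×359.5) = 303300 mm³.
d = 67.19 mm.

d = 67.2 mm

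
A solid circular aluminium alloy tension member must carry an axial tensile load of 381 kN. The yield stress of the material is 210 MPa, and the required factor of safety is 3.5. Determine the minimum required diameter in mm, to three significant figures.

Allowable stress σ_allow = 210/3.5 = 60.00 MPa.
Required area A = F/σ_allow = 381000/60.00 = 6350 mm².
A = πd²/4 → d = √(4A/π) = 89.92 mm.

d = 89.9 mm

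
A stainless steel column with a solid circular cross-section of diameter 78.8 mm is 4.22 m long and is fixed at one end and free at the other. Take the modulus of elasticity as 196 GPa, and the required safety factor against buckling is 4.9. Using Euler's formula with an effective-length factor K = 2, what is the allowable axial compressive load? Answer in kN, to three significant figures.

I = πd⁴/64 = π×78.8⁴/64 = 1.893×10^6 mm⁴.
Effective length L_e = KL = 2×4.22 m = 8440 mm.
Euler critical load P_cr = π²EI/L_e² = π²×196000×1.893×10^6/8440² = 51400 N.
P_allow = P_cr/n = 51400/4.9 = 10490 N.

P_allow = 10.5 kN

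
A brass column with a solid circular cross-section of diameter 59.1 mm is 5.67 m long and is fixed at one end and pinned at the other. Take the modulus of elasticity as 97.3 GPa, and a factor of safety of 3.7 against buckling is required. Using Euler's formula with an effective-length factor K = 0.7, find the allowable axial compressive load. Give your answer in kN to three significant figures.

P_allow = 9.87 kN

I = πd⁴/64 = π×59.1⁴/64 = 598900 mm⁴.
Effective length L_e = KL = 0.7×5.67 m = 3969 mm.
Euler critical load P_cr = π²EI/L_e² = π²×97300×598900/3969² = 36510 N.
P_allow = P_cr/n = 36510/3.7 = 9867 N.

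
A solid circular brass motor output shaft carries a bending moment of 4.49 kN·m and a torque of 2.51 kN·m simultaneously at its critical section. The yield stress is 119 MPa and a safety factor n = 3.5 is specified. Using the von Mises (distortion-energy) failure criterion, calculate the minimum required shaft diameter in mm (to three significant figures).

d = 114 mm

σ_allow = σ_y/n = 119/3.5 = 34.00 MPa.
For a solid shaft σ_b = 32M/(πd³) and τ = 16T/(πd³), so the von Mises stress is σ' = (16/πd³)·√(4M²+3T²).
√(4M²+3T²) = √(4×(4.490×10^6)² + 3×(2.510×10^6)²) = 9.977×10^6 N·mm.
d³ = 16×9.977×10^6/(π×34.00) = 1.494×10^6 mm³.
d = 114.3 mm.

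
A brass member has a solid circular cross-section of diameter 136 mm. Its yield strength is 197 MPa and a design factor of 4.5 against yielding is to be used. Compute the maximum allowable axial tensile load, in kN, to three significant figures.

σ_allow = 197/4.5 = 43.78 MPa.
A = πd²/4 = π×136²/4 = 14530 mm².
F_allow = σ_allow × A = 43.78×14530 = 635900 N.

F_allow = 636 kN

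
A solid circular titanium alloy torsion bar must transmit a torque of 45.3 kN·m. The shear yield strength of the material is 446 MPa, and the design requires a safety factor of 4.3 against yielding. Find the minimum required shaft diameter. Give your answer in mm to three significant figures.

Allowable shear stress τ_allow = 446/4.3 = 103.7 MPa.
For a solid shaft τ = 16T/(πd³), so d³ = 16T/(π τ_allow) = 16×4.5300×10^7/(π×103.7) = 2.224×10^6 mm³.
d = (2.224×10^6)^(1/3) = 130.5 mm.

d = 131 mm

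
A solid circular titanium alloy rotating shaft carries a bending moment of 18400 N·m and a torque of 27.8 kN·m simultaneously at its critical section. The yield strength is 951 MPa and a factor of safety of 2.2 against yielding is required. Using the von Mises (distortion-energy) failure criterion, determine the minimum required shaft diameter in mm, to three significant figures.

σ_allow = σ_y/n = 951/2.2 = 432.3 MPa.
For a solid shaft σ_b = 32M/(πd³) and τ = 16T/(πd³), so the von Mises stress is σ' = (16/πd³)·√(4M²+3T²).
√(4M²+3T²) = √(4×(1.840×10^7)² + 3×(2.780×10^7)²) = 6.060×10^7 N·mm.
d³ = 16×6.060×10^7/(π×432.3) = 714000 mm³.
d = 89.38 mm.

d = 89.4 mm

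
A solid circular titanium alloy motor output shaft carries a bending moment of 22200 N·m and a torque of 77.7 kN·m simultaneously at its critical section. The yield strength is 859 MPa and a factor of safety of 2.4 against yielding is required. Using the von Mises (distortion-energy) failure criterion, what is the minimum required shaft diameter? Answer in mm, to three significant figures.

d = 126 mm

σ_allow = σ_y/n = 859/2.4 = 357.9 MPa.
For a solid shaft σ_b = 32M/(πd³) and τ = 16T/(πd³), so the von Mises stress is σ' = (16/πd³)·√(4M²+3T²).
√(4M²+3T²) = √(4×(2.220×10^7)² + 3×(7.770×10^7)²) = 1.417×10^8 N·mm.
d³ = 16×1.417×10^8/(π×357.9) = 2.017×10^6 mm³.
d = 126.3 mm.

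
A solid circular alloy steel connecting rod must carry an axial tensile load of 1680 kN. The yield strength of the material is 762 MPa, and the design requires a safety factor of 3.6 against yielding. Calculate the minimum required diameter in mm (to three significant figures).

d = 101 mm

Allowable stress σ_allow = 762/3.6 = 211.7 MPa.
Required area A = F/σ_allow = 1680000/211.7 = 7937 mm².
A = πd²/4 → d = √(4A/π) = 100.5 mm.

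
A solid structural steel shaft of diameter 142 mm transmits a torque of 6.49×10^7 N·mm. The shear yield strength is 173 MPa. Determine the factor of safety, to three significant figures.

n = 1.50

τ = 16T/(πd³) = 16×6.4900×10^7/(π×142³) = 115.4 MPa.
n = τ_limit/τ = 173/115.4 = 1.499.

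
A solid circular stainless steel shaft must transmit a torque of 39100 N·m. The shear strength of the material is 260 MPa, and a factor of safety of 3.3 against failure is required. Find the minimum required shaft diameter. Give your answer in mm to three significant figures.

d = 136 mm

Allowable shear stress τ_allow = 260/3.3 = 78.79 MPa.
For a solid shaft τ = 16T/(πd³), so d³ = 16T/(π τ_allow) = 16×3.9100×10^7/(π×78.79) = 2.527×10^6 mm³.
d = (2.527×10^6)^(1/3) = 136.2 mm.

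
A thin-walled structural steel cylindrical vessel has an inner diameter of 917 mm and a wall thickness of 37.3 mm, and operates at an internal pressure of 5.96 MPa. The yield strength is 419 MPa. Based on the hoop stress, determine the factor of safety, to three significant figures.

n = 5.72

σ_h = pD/(2t) = 5.96×917/(2×37.3) = 73.26 MPa.
n = 419/73.26 = 5.719.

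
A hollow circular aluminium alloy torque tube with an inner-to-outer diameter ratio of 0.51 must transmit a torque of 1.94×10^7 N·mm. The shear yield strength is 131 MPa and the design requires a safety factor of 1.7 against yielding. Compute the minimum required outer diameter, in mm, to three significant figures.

d_o = 111 mm

τ_allow = 131/1.7 = 77.06 MPa.
For a hollow shaft τ = 16T/[πd_o³(1−k⁴)] with k = 0.51, so 1−k⁴ = 0.9323.
d_o³ = 16T/[π τ_allow (1−k⁴)] = 16×1.9400×10^7/(π×77.06×0.9323) = 1.375×10^6 mm³.
d_o = 111.2 mm.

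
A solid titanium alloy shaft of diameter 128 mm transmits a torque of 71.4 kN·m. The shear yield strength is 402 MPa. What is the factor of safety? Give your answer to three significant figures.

n = 2.32

τ = 16T/(πd³) = 16×7.1400×10^7/(π×128³) = 173.4 MPa.
n = τ_limit/τ = 402/173.4 = 2.318.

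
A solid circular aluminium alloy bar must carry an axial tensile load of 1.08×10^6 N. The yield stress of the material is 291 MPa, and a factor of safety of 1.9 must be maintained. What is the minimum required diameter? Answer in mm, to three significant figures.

Allowable stress σ_allow = 291/1.9 = 153.2 MPa.
Required area A = F/σ_allow = 1080000/153.2 = 7052 mm².
A = πd²/4 → d = √(4A/π) = 94.75 mm.

d = 94.8 mm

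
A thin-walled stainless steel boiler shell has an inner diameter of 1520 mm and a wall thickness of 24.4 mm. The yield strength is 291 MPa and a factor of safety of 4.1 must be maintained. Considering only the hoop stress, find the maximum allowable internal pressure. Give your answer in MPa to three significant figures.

σ_allow = 291/4.1 = 70.98 MPa.
σ_h = pD/(2t) → p_allow = 2σ_allow t/D = 2×70.98×24.4/1520 = 2.279 MPa.

p_allow = 2.28 MPa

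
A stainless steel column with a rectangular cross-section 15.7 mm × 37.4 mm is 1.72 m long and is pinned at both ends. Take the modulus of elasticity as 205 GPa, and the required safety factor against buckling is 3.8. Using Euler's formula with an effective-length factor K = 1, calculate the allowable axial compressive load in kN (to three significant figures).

P_allow = 2.17 kN

Buckling occurs about the weak axis: I_min = h·b³/12 = 37.4×15.7³/12 = 12060 mm⁴ (b = 15.7 mm is the smaller dimension).
Effective length L_e = KL = 1×1.72 m = 1720 mm.
Euler critical load P_cr = π²EI/L_e² = π²×205000×12060/1720² = 8249 N.
P_allow = P_cr/n = 8249/3.8 = 2171 N.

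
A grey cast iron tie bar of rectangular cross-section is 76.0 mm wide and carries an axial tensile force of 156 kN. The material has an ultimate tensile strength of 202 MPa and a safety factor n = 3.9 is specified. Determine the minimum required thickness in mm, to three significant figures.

t = 39.6 mm

σ_allow = 202/3.9 = 51.79 MPa.
Required area A = F/σ_allow = 156000/51.79 = 3012 mm².
t = A/w = 3012/76.0 = 39.63 mm.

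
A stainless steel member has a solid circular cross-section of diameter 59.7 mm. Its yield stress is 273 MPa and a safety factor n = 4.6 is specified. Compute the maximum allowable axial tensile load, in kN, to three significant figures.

F_allow = 166 kN

σ_allow = 273/4.6 = 59.35 MPa.
A = πd²/4 = π×59.7²/4 = 2799 mm².
F_allow = σ_allow × A = 59.35×2799 = 166100 N.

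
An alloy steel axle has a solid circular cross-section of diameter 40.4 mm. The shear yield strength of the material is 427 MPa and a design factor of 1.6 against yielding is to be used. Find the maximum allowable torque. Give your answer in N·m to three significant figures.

τ_allow = 427/1.6 = 266.9 MPa.
For a solid shaft T_allow = τ_allow·πd³/16; πd³/16 = π×40.4³/16 = 12950 mm³.
T_allow = 266.9×12950 = 3.455×10^6 N·mm = 3455 N·m.

T_allow = 3460 N·m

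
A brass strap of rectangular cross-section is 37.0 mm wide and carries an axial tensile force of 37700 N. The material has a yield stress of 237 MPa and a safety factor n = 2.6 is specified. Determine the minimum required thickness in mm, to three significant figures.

σ_allow = 237/2.6 = 91.15 MPa.
Required area A = F/σ_allow = 37700/91.15 = 413.6 mm².
t = A/w = 413.6/37.0 = 11.18 mm.

t = 11.2 mm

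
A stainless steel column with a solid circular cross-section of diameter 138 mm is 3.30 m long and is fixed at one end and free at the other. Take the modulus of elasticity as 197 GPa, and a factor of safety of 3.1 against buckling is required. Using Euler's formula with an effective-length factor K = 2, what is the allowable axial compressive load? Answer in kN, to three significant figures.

I = πd⁴/64 = π×138⁴/64 = 1.780×10^7 mm⁴.
Effective length L_e = KL = 2×3.30 m = 6600 mm.
Euler critical load P_cr = π²EI/L_e² = π²×197000×1.780×10^7/6600² = 794600 N.
P_allow = P_cr/n = 794600/3.1 = 256300 N.

P_allow = 256 kN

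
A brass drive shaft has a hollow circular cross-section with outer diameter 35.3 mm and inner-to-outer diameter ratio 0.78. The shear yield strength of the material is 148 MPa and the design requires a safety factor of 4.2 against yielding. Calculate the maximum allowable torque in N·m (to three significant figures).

τ_allow = 148/4.2 = 35.24 MPa.
For a hollow shaft T_allow = τ_allow·πd_o³(1−k⁴)/16 with 1−k⁴ = 0.6298, so πd_o³(1−k⁴)/16 = 5440 mm³.
T_allow = 35.24×5440 = 191700 N·mm = 191.7 N·m.

T_allow = 192 N·m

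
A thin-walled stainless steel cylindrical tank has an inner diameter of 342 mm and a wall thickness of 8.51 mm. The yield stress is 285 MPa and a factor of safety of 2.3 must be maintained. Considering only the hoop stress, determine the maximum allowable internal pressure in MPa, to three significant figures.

p_allow = 6.17 MPa

σ_allow = 285/2.3 = 123.9 MPa.
σ_h = pD/(2t) → p_allow = 2σ_allow t/D = 2×123.9×8.51/342 = 6.167 MPa.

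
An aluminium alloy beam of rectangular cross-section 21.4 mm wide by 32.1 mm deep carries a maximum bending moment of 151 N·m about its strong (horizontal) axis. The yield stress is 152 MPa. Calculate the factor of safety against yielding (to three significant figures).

n = 3.70

Section modulus S = bh²/6 = 21.4×32.1²/6 = 3675 mm³.
σ = M/S = 151000/3675 = 41.09 MPa.
n = 152/41.09 = 3.699.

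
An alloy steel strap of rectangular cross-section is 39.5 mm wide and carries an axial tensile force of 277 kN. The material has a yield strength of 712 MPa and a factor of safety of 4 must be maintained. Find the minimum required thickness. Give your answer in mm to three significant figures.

σ_allow = 712/4 = 178.0 MPa.
Required area A = F/σ_allow = 277000/178.0 = 1556 mm².
t = A/w = 1556/39.5 = 39.40 mm.

t = 39.4 mm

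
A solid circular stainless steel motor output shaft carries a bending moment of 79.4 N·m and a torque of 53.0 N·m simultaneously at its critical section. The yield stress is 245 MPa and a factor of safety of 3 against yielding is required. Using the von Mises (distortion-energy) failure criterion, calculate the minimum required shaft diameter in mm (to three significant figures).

d = 22.5 mm

σ_allow = σ_y/n = 245/3 = 81.67 MPa.
For a solid shaft σ_b = 32M/(πd³) and τ = 16T/(πd³), so the von Mises stress is σ' = (16/πd³)·√(4M²+3T²).
√(4M²+3T²) = √(4×(79400)² + 3×(53000)²) = 183400 N·mm.
d³ = 16×183400/(π×81.67) = 11440 mm³.
d = 22.53 mm.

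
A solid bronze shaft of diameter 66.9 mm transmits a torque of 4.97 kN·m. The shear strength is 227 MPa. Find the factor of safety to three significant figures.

τ = 16T/(πd³) = 16×4970000/(π×66.9³) = 84.54 MPa.
n = τ_limit/τ = 227/84.54 = 2.685.

n = 2.69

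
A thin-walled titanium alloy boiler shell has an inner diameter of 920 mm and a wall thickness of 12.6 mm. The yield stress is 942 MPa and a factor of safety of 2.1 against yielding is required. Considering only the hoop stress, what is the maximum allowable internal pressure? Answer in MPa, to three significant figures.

σ_allow = 942/2.1 = 448.6 MPa.
σ_h = pD/(2t) → p_allow = 2σ_allow t/D = 2×448.6×12.6/920 = 12.29 MPa.

p_allow = 12.3 MPa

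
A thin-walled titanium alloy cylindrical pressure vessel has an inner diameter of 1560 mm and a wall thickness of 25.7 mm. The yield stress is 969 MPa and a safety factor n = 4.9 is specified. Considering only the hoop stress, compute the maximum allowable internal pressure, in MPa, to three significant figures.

p_allow = 6.52 MPa

σ_allow = 969/4.9 = 197.8 MPa.
σ_h = pD/(2t) → p_allow = 2σ_allow t/D = 2×197.8×25.7/1560 = 6.516 MPa.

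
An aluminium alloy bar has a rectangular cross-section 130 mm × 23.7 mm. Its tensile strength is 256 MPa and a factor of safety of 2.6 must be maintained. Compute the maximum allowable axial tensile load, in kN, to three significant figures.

F_allow = 303 kN

σ_allow = 256/2.6 = 98.46 MPa.
A = 130×23.7 = 3081 mm².
F_allow = σ_allow × A = 98.46×3081 = 303400 N.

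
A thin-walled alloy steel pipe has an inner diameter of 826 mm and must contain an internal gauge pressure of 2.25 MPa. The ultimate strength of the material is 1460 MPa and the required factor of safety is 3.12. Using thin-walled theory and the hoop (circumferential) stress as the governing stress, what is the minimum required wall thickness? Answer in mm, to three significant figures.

σ_allow = 1460/3.12 = 467.9 MPa.
Hoop stress σ_h = pD/(2t), so t = pD/(2σ_allow) = 2.25×826/(2×467.9) = 1.986 mm.

t = 1.99 mm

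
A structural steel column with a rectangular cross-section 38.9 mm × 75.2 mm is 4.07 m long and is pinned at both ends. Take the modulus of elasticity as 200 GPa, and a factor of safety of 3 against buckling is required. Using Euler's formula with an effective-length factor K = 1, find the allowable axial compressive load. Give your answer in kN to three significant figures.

Buckling occurs about the weak axis: I_min = h·b³/12 = 75.2×38.9³/12 = 368900 mm⁴ (b = 38.9 mm is the smaller dimension).
Effective length L_e = KL = 1×4.07 m = 4070 mm.
Euler critical load P_cr = π²EI/L_e² = π²×200000×368900/4070² = 43960 N.
P_allow = P_cr/n = 43960/3 = 14650 N.

P_allow = 14.7 kN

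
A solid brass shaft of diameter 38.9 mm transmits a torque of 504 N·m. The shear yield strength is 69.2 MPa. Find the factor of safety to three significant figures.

n = 1.59

τ = 16T/(πd³) = 16×504000/(π×38.9³) = 43.61 MPa.
n = τ_limit/τ = 69.2/43.61 = 1.587.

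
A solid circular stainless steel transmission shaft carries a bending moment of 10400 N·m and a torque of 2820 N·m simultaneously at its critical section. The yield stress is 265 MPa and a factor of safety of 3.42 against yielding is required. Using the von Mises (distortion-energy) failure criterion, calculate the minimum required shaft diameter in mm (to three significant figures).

d = 112 mm

σ_allow = σ_y/n = 265/3.42 = 77.49 MPa.
For a solid shaft σ_b = 32M/(πd³) and τ = 16T/(πd³), so the von Mises stress is σ' = (16/πd³)·√(4M²+3T²).
√(4M²+3T²) = √(4×(1.040×10^7)² + 3×(2.820×10^6)²) = 2.137×10^7 N·mm.
d³ = 16×2.137×10^7/(π×77.49) = 1.404×10^6 mm³.
d = 112.0 mm.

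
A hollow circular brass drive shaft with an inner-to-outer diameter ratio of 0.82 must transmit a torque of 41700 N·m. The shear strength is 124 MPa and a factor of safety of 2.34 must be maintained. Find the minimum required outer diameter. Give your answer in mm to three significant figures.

τ_allow = 124/2.34 = 52.99 MPa.
For a hollow shaft τ = 16T/[πd_o³(1−k⁴)] with k = 0.82, so 1−k⁴ = 0.5479.
d_o³ = 16T/[π τ_allow (1−k⁴)] = 16×4.1700×10^7/(π×52.99×0.5479) = 7.315×10^6 mm³.
d_o = 194.1 mm.

d_o = 194 mm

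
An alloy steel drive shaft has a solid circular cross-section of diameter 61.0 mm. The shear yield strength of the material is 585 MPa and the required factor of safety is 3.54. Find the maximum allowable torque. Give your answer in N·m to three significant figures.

T_allow = 7360 N·m

τ_allow = 585/3.54 = 165.3 MPa.
For a solid shaft T_allow = τ_allow·πd³/16; πd³/16 = π×61.0³/16 = 44570 mm³.
T_allow = 165.3×44570 = 7.365×10^6 N·mm = 7365 N·m.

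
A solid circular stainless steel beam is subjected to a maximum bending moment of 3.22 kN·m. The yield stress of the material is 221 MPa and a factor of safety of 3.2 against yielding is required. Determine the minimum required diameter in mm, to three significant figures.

σ_allow = 221/3.2 = 69.06 MPa.
For a solid circular section σ = 32M/(πd³), so d³ = 32M/(π σ_allow) = 32×3220000/(π×69.06) = 474900 mm³.
d = 78.02 mm.

d = 78.0 mm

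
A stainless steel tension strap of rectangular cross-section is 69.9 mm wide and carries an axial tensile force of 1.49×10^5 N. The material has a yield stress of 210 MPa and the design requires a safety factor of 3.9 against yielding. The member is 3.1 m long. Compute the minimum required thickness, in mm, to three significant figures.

t = 39.6 mm

σ_allow = 210/3.9 = 53.85 MPa.
Required area A = F/σ_allow = 149000/53.85 = 2767 mm².
t = A/w = 2767/69.9 = 39.59 mm.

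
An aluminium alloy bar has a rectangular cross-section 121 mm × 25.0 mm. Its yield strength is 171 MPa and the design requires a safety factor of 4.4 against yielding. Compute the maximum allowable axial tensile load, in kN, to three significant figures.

F_allow = 118 kN

σ_allow = 171/4.4 = 38.86 MPa.
A = 121×25.0 = 3025 mm².
F_allow = σ_allow × A = 38.86×3025 = 117600 N.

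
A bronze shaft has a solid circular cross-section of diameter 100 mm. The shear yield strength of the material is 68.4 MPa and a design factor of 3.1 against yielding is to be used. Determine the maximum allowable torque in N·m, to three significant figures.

T_allow = 4330 N·m

τ_allow = 68.4/3.1 = 22.06 MPa.
For a solid shaft T_allow = τ_allow·πd³/16; πd³/16 = π×100³/16 = 196300 mm³.
T_allow = 22.06×196300 = 4.332×10^6 N·mm = 4332 N·m.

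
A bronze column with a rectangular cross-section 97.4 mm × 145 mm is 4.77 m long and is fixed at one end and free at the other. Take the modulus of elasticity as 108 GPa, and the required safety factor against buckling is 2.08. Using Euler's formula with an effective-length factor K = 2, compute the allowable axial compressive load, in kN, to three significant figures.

P_allow = 62.9 kN

Buckling occurs about the weak axis: I_min = h·b³/12 = 145×97.4³/12 = 1.117×10^7 mm⁴ (b = 97.4 mm is the smaller dimension).
Effective length L_e = KL = 2×4.77 m = 9540 mm.
Euler critical load P_cr = π²EI/L_e² = π²×108000×1.117×10^7/9540² = 130800 N.
P_allow = P_cr/n = 130800/2.08 = 62870 N.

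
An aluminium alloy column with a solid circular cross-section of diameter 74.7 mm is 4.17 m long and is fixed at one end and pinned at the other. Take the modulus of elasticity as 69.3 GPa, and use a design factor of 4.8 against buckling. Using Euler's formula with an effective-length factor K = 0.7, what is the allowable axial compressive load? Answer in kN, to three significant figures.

P_allow = 25.6 kN

I = πd⁴/64 = π×74.7⁴/64 = 1.528×10^6 mm⁴.
Effective length L_e = KL = 0.7×4.17 m = 2919 mm.
Euler critical load P_cr = π²EI/L_e² = π²×69300×1.528×10^6/2919² = 122700 N.
P_allow = P_cr/n = 122700/4.8 = 25560 N.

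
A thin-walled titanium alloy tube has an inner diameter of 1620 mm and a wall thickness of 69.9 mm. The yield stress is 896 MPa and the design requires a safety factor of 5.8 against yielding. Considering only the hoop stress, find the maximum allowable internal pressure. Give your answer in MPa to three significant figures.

σ_allow = 896/5.8 = 154.5 MPa.
σ_h = pD/(2t) → p_allow = 2σ_allow t/D = 2×154.5×69.9/1620 = 13.33 MPa.

p_allow = 13.3 MPa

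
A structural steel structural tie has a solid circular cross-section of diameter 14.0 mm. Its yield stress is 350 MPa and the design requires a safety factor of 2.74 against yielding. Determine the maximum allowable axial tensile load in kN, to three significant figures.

σ_allow = 350/2.74 = 127.7 MPa.
A = πd²/4 = π×14.0²/4 = 153.9 mm².
F_allow = σ_allow × A = 127.7×153.9 = 19660 N.

F_allow = 19.7 kN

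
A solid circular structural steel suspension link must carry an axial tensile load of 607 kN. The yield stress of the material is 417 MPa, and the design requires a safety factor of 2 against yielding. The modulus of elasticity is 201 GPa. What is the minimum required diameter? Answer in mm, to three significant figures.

Allowable stress σ_allow = 417/2 = 208.5 MPa.
Required area A = F/σ_allow = 607000/208.5 = 2911 mm².
A = πd²/4 → d = √(4A/π) = 60.88 mm.

d = 60.9 mm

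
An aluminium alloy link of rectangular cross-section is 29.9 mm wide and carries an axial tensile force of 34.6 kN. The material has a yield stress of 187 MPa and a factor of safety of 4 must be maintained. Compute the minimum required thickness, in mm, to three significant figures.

t = 24.8 mm

σ_allow = 187/4 = 46.75 MPa.
Required area A = F/σ_allow = 34600/46.75 = 740.1 mm².
t = A/w = 740.1/29.9 = 24.75 mm.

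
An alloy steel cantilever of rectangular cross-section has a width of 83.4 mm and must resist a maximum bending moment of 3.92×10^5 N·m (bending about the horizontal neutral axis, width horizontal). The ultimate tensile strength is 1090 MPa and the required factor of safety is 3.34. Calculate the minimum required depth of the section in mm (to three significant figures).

h = 294 mm

σ_allow = 1090/3.34 = 326.3 MPa.
For a rectangular section σ = 6M/(bh²), so h² = 6M/(b σ_allow) = 6×3.9200×10^8/(83.4×326.3) = 86420 mm².
h = 294.0 mm.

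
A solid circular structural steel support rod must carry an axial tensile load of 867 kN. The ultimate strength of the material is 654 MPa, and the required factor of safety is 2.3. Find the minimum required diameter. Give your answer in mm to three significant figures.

d = 62.3 mm

Allowable stress σ_allow = 654/2.3 = 284.3 MPa.
Required area A = F/σ_allow = 867000/284.3 = 3049 mm².
A = πd²/4 → d = √(4A/π) = 62.31 mm.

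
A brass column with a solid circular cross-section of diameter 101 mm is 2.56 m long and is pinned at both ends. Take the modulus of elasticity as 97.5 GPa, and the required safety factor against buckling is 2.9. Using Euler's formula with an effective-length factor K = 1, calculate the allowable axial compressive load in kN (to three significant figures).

I = πd⁴/64 = π×101⁴/64 = 5.108×10^6 mm⁴.
Effective length L_e = KL = 1×2.56 m = 2560 mm.
Euler critical load P_cr = π²EI/L_e² = π²×97500×5.108×10^6/2560² = 750000 N.
P_allow = P_cr/n = 750000/2.9 = 258600 N.

P_allow = 259 kN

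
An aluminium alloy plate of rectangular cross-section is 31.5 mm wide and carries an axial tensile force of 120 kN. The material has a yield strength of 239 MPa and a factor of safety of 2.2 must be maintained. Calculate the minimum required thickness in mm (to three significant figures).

t = 35.1 mm

σ_allow = 239/2.2 = 108.6 MPa.
Required area A = F/σ_allow = 120000/108.6 = 1105 mm².
t = A/w = 1105/31.5 = 35.07 mm.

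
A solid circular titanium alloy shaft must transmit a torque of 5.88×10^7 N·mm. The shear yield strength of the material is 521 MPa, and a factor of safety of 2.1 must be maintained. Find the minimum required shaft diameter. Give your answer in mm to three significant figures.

d = 106 mm

Allowable shear stress τ_allow = 521/2.1 = 248.1 MPa.
For a solid shaft τ = 16T/(πd³), so d³ = 16T/(π τ_allow) = 16×5.8800×10^7/(π×248.1) = 1.207×10^6 mm³.
d = (1.207×10^6)^(1/3) = 106.5 mm.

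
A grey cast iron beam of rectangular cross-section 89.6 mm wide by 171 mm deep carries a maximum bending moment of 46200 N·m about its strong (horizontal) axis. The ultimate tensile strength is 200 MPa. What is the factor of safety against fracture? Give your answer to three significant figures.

Section modulus S = bh²/6 = 89.6×171²/6 = 436700 mm³.
σ = M/S = 4.6200×10^7/436700 = 105.8 MPa.
n = 200/105.8 = 1.890.

n = 1.89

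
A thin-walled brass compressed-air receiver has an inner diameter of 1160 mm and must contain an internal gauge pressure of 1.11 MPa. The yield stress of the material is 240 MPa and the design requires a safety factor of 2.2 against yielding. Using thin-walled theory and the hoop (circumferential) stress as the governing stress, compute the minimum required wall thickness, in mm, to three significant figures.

σ_allow = 240/2.2 = 109.1 MPa.
Hoop stress σ_h = pD/(2t), so t = pD/(2σ_allow) = 1.11×1160/(2×109.1) = 5.902 mm.

t = 5.90 mm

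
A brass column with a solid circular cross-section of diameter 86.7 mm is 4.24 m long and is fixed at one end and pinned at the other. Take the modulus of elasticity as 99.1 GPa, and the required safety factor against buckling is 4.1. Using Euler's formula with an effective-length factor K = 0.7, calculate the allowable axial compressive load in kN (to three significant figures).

P_allow = 75.1 kN

I = πd⁴/64 = π×86.7⁴/64 = 2.774×10^6 mm⁴.
Effective length L_e = KL = 0.7×4.24 m = 2968 mm.
Euler critical load P_cr = π²EI/L_e² = π²×99100×2.774×10^6/2968² = 308000 N.
P_allow = P_cr/n = 308000/4.1 = 75110 N.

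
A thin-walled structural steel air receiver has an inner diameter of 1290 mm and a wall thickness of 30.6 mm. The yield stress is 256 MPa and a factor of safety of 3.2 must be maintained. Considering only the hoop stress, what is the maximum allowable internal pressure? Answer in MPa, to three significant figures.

p_allow = 3.80 MPa

σ_allow = 256/3.2 = 80.00 MPa.
σ_h = pD/(2t) → p_allow = 2σ_allow t/D = 2×80.00×30.6/1290 = 3.795 MPa.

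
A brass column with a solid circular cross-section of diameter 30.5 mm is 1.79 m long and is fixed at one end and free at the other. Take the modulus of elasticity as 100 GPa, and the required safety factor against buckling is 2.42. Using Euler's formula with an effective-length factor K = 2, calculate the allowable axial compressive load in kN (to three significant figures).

I = πd⁴/64 = π×30.5⁴/64 = 42480 mm⁴.
Effective length L_e = KL = 2×1.79 m = 3580 mm.
Euler critical load P_cr = π²EI/L_e² = π²×100000×42480/3580² = 3271 N.
P_allow = P_cr/n = 3271/2.42 = 1352 N.

P_allow = 1.35 kN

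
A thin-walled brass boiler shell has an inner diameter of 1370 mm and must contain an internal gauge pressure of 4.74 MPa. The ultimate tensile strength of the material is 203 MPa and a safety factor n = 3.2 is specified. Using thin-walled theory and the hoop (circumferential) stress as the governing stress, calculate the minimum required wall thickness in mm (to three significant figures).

σ_allow = 203/3.2 = 63.44 MPa.
Hoop stress σ_h = pD/(2t), so t = pD/(2σ_allow) = 4.74×1370/(2×63.44) = 51.18 mm.

t = 51.2 mm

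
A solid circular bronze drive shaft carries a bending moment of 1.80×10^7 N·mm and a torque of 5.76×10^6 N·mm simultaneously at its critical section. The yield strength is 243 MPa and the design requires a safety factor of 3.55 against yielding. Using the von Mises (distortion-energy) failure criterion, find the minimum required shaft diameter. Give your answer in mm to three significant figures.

σ_allow = σ_y/n = 243/3.55 = 68.45 MPa.
For a solid shaft σ_b = 32M/(πd³) and τ = 16T/(πd³), so the von Mises stress is σ' = (16/πd³)·√(4M²+3T²).
√(4M²+3T²) = √(4×(1.800×10^7)² + 3×(5.760×10^6)²) = 3.736×10^7 N·mm.
d³ = 16×3.736×10^7/(π×68.45) = 2.779×10^6 mm³.
d = 140.6 mm.

d = 141 mm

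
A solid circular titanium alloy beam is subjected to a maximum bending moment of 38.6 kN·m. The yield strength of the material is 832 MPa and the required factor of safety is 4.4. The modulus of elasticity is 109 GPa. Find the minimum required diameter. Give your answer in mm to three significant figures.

σ_allow = 832/4.4 = 189.1 MPa.
For a solid circular section σ = 32M/(πd³), so d³ = 32M/(π σ_allow) = 32×3.8600×10^7/(π×189.1) = 2.079×10^6 mm³.
d = 127.6 mm.

d = 128 mm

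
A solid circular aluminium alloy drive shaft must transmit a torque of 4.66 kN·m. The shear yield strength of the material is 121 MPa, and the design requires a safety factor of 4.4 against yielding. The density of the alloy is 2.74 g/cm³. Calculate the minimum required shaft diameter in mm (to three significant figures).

d = 95.2 mm

Allowable shear stress τ_allow = 121/4.4 = 27.50 MPa.
For a solid shaft τ = 16T/(πd³), so d³ = 16T/(π τ_allow) = 16×4660000/(π×27.50) = 863000 mm³.
d = (863000)^(1/3) = 95.21 mm.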